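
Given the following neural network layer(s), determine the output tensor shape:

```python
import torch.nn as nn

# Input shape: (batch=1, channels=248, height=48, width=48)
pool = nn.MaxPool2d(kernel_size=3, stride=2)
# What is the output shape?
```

Input: (1, 248, 48, 48) -> Output: (1, 248, 23, 23)

Answer: (1, 248, 23, 23)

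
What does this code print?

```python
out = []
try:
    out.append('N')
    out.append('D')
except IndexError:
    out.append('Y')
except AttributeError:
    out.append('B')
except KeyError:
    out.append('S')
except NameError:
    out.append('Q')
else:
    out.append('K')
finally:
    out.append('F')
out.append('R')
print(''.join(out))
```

Execution trace: 'N' (try body) → 'D' (try body, no exception) → 'K' (else) → 'F' (finally) → 'R' (after the try/except). Output: NDKFR

Answer: NDKFR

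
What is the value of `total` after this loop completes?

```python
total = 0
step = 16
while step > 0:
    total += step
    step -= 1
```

Sum 16 down to 1
`total` takes the values: 0 → 16 → 31 → 45 → 58 → 70 → 81 → 91 → 100 → 108 → 115 → 121 → 126 → 130 → 133 → 135 → 136

Answer: 136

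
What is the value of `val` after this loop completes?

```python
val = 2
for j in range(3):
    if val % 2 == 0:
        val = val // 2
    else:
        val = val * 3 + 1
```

Collatz-style transformation from 2
`val` takes the values: 2 → 1 → 4 → 2

Answer: 2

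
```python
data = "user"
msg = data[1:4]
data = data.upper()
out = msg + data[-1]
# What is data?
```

Trace:
`data = "user"` → data = 'user'
`msg = data[1:4]` → msg = 'ser'
`data = data.upper()` → data = 'USER'
`out = msg + data[-1]` → out = 'serR'
So data = 'USER'

Answer: 'USER'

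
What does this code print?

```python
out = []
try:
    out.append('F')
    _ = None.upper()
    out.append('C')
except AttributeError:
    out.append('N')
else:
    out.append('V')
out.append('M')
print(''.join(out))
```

Execution trace: 'F' (try body) → 'N' (except AttributeError) → 'M' (after the try/except). Output: FNM

Answer: FNM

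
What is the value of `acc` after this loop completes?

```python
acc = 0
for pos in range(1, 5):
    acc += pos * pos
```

Sum of squares 1² to 4² = 30
`acc` takes the values: 0 → 1 → 5 → 14 → 30

Answer: 30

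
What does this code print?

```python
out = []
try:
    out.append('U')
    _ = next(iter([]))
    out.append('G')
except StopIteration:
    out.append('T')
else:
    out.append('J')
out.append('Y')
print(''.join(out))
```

Execution trace: 'U' (try body) → 'T' (except StopIteration) → 'Y' (after the try/except). Output: UTY

Answer: UTY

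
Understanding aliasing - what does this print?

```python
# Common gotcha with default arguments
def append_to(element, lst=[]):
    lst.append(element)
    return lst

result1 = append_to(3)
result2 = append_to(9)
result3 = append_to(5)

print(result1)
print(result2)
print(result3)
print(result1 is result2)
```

Key concept: mutable default argument gotcha.
Step by step:
`result1 = append_to(3)` → result1 = [3]
`result2 = append_to(9)` → result1 = [3, 9] (same object as result2); result2 = [3, 9] (same object as result1)
`result3 = append_to(5)` → result1 = [3, 9, 5] (same object as result2, result3); result2 = [3, 9, 5] (same object as result1, result3); result3 = [3, 9, 5] (same object as result1, result2)
`print(result1)` → prints [3, 9, 5]
`print(result2)` → prints [3, 9, 5]
`print(result3)` → prints [3, 9, 5]
`print(result1 is result2)` → prints True

Answer:
[3, 9, 5]
[3, 9, 5]
[3, 9, 5]
True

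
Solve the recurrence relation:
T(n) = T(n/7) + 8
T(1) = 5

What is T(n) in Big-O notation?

Each step divides n by 7 and adds 8. After log_7(n) steps we reach T(1)=5. So T(n) = 8·log_7(n) + 5 = O(log n).

Answer: O(log n)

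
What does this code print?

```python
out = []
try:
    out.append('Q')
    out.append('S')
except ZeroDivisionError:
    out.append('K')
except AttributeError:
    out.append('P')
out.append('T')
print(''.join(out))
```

Execution trace: 'Q' (try body) → 'S' (try body, no exception) → 'T' (after the try/except). Output: QST

Answer: QST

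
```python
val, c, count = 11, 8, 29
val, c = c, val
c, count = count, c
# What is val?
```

Trace:
`val, c, count = 11, 8, 29` → val = 11; c = 8; count = 29
`val, c = c, val` → val = 8; c = 11
`c, count = count, c` → c = 29; count = 11
So val = 8

Answer: 8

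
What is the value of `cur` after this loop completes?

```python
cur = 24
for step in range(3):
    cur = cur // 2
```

Halve 3 times: 24 // 2^3 = 3
`cur` takes the values: 24 → 12 → 6 → 3

Answer: 3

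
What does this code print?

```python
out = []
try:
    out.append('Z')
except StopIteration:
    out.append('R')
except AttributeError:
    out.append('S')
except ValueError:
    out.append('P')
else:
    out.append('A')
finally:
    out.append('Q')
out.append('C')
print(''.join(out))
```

Execution trace: 'Z' (try body, no exception) → 'A' (else) → 'Q' (finally) → 'C' (after the try/except). Output: ZAQC

Answer: ZAQC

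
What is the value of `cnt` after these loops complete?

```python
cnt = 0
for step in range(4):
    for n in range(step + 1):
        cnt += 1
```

Triangle: 1 + 2 + ... + 4
`cnt` takes the values: 0 → 1 → 2 → 3 → 4 → 5 → 6 → 7 → 8 → 9 → 10

Answer: 10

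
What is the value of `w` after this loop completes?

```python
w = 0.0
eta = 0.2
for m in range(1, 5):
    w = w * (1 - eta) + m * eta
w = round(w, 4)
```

Moving average with lr=0.2
`w` takes the values: 0.0 → 0.2 → 0.56 → 1.048 → 1.6384

Answer: 1.6384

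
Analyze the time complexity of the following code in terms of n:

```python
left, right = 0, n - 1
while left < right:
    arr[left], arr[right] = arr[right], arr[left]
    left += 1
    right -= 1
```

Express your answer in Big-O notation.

This is In-place array reversal. Time complexity: O(n).

Answer: O(n)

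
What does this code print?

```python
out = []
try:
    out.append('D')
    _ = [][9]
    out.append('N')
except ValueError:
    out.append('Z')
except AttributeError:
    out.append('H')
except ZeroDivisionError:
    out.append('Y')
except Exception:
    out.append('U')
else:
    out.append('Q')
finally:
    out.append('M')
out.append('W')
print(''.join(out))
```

Execution trace: 'D' (try body) → 'U' (except Exception) → 'M' (finally) → 'W' (after the try/except). Output: DUMW

Answer: DUMW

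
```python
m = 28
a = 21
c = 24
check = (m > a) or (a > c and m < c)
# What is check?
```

Trace:
`m = 28` → m = 28
`a = 21` → a = 21
`c = 24` → c = 24
`check = (m > a) or (a > c and m < c)` → check = True
So check = True

Answer: True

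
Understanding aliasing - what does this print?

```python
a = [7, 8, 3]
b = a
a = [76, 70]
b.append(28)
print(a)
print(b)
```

Key concept: rebinding vs mutation: a is rebound to a new list, b still points at the original.
Step by step:
`a = [7, 8, 3]` → a = [7, 8, 3]
`b = a` → b = [7, 8, 3] (same object as a)
`a = [76, 70]` → a = [76, 70]
`b.append(28)` → b = [7, 8, 3, 28]
`print(a)` → prints [76, 70]
`print(b)` → prints [7, 8, 3, 28]

Answer:
[76, 70]
[7, 8, 3, 28]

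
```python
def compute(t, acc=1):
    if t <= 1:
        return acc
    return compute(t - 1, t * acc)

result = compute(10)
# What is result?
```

Accumulator trace (n, acc): (10, 1) -> (9, 10) -> (8, 90) -> (7, 720) -> (6, 5040) -> (5, 30240) -> (4, 151200) -> (3, 604800) -> (2, 1814400) -> (1, 3628800) -> return 3628800

Answer: 3628800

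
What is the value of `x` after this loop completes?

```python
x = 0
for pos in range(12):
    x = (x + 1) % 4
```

Increment mod 4, 12 times = 0
`x` takes the values: 0 → 1 → 2 → 3 → 0 → 1 → 2 → 3 → 0 → 1 → 2 → 3 → 0

Answer: 0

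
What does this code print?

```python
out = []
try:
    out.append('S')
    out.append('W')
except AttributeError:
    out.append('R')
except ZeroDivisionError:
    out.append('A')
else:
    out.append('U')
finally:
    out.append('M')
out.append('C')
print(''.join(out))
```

Execution trace: 'S' (try body) → 'W' (try body, no exception) → 'U' (else) → 'M' (finally) → 'C' (after the try/except). Output: SWUMC

Answer: SWUMC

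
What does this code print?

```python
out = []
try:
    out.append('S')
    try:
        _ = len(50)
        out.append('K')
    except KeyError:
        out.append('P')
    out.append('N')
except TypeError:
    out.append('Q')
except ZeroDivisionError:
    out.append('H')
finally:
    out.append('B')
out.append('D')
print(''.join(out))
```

Execution trace: 'S' (try body) → 'Q' (except TypeError) → 'B' (finally) → 'D' (after the try/except). Output: SQBD

Answer: SQBD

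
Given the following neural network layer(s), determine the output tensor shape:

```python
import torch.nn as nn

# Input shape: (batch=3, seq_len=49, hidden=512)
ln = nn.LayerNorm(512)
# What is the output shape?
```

Input: (3, 49, 512) -> Output: (3, 49, 512)

Answer: (3, 49, 512)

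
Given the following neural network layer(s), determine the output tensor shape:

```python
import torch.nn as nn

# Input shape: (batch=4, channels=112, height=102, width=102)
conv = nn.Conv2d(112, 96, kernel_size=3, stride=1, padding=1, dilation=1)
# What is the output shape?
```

Input: (4, 112, 102, 102) -> Output: (4, 96, 102, 102)

Answer: (4, 96, 102, 102)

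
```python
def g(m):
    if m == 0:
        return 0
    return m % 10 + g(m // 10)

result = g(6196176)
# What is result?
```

Sum of digits of 6196176: 6 + 7 + 1 + 6 + 9 + 1 + 6 = 36

Answer: 36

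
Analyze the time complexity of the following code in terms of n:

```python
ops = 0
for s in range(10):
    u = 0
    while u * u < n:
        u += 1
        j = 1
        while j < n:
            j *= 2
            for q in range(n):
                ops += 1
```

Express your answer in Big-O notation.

Each loop level contributes: 1 × √n × log n × n. Multiplying the contributions gives O(n√n log n).

Answer: O(n√n log n)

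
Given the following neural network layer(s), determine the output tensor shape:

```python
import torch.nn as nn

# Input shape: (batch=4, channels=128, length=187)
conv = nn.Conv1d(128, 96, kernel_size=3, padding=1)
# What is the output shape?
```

Input: (4, 128, 187) -> Output: (4, 96, 187)

Answer: (4, 96, 187)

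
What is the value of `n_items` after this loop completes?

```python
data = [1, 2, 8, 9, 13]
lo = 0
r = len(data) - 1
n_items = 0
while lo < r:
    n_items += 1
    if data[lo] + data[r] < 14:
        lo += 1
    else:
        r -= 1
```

Steps to find pair summing to 14
`n_items` takes the values: 0 → 1 → 2 → 3 → 4

Answer: 4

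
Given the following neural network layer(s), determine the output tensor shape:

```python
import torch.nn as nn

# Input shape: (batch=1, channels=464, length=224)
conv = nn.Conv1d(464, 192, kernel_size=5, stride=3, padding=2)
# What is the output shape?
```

Input: (1, 464, 224) -> Output: (1, 192, 75)

Answer: (1, 192, 75)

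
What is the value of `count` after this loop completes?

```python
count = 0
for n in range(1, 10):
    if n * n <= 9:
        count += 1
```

Count numbers where n² ≤ 9
`count` takes the values: 0 → 1 → 2 → 3

Answer: 3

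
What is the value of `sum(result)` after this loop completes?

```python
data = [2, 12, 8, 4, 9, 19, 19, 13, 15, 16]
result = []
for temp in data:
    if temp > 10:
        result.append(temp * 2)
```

Sum of doubled values > 10
`result` takes the values: [] → [24] → [24, 38] → [24, 38, 38] → [24, 38, 38, 26] → [24, 38, 38, 26, 30] → [24, 38, 38, 26, 30, 32]
So `sum(result)` = 188

Answer: 188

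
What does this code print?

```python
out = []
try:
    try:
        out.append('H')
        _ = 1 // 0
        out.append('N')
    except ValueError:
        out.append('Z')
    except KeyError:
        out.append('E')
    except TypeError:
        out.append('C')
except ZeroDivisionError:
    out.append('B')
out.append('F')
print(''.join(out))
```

Execution trace: 'H' (inner try body) → 'B' (outer except ZeroDivisionError) → 'F' (after the try/except). Output: HBF

Answer: HBF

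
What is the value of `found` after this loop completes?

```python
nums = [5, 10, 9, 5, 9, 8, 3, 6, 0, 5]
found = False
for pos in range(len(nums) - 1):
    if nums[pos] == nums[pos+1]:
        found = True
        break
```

Check consecutive duplicates in [5, 10, 9, 5, 9, 8, 3, 6, 0, 5]
`found` takes the values: False

Answer: False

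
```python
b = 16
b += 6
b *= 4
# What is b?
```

Trace:
`b = 16` → b = 16
`b += 6` → b = 22
`b *= 4` → b = 88
So b = 88

Answer: 88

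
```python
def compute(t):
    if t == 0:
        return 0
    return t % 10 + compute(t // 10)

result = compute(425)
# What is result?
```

Sum of digits of 425: 5 + 2 + 4 = 11

Answer: 11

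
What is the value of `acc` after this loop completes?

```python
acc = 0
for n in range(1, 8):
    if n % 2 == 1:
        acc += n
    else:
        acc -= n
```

Add odd, subtract even
`acc` takes the values: 0 → 1 → -1 → 2 → -2 → 3 → -3 → 4

Answer: 4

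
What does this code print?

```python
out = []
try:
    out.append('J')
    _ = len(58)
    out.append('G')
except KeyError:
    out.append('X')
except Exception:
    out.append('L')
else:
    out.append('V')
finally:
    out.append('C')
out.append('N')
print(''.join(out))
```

Execution trace: 'J' (try body) → 'L' (except Exception) → 'C' (finally) → 'N' (after the try/except). Output: JLCN

Answer: JLCN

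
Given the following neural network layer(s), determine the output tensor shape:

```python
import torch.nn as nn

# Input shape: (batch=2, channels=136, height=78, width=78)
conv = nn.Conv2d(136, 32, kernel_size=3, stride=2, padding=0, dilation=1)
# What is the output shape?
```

Input: (2, 136, 78, 78) -> Output: (2, 32, 38, 38)

Answer: (2, 32, 38, 38)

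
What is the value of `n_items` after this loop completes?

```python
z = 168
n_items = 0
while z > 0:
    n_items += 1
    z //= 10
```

Count digits by repeated division by 10
`n_items` takes the values: 0 → 1 → 2 → 3

Answer: 3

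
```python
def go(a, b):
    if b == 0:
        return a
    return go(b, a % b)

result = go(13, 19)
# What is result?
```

go(13, 19) -> go(19, 13) -> go(13, 6) -> go(6, 1) -> go(1, 0) -> 1

Answer: 1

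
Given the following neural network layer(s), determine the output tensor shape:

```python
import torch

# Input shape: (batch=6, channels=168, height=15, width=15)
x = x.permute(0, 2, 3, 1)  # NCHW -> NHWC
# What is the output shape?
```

Input: (6, 168, 15, 15) -> Output: (6, 15, 15, 168)

Answer: (6, 15, 15, 168)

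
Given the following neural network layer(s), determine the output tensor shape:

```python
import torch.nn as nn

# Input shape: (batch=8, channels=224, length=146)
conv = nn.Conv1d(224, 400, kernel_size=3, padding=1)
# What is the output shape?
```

Input: (8, 224, 146) -> Output: (8, 400, 146)

Answer: (8, 400, 146)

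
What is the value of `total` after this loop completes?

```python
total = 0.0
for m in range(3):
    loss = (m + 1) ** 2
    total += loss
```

Sum of squared losses 1² + 2² + ... + 3²
`total` takes the values: 0.0 → 1.0 → 5.0 → 14.0

Answer: 14.0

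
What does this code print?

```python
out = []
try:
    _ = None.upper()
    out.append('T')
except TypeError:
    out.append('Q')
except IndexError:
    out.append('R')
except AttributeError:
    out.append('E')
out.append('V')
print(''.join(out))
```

Execution trace: 'E' (except AttributeError) → 'V' (after the try/except). Output: EV

Answer: EV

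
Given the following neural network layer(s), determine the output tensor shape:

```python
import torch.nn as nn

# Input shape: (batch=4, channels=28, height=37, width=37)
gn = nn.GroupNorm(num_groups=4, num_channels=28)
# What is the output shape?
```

Input: (4, 28, 37, 37) -> Output: (4, 28, 37, 37)

Answer: (4, 28, 37, 37)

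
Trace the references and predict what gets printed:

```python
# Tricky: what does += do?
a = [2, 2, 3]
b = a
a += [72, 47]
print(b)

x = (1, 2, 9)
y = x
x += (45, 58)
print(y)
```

Key concept: += behavior differs for mutable vs immutable.
Step by step:
`a = [2, 2, 3]` → a = [2, 2, 3]
`b = a` → b = [2, 2, 3] (same object as a)
`a += [72, 47]` → a = [2, 2, 3, 72, 47] (same object as b); b = [2, 2, 3, 72, 47] (same object as a)
`print(b)` → prints [2, 2, 3, 72, 47]
`x = (1, 2, 9)` → x = (1, 2, 9)
`y = x` → y = (1, 2, 9)
`x += (45, 58)` → x = (1, 2, 9, 45, 58)
`print(y)` → prints (1, 2, 9)

Answer:
[2, 2, 3, 72, 47]
(1, 2, 9)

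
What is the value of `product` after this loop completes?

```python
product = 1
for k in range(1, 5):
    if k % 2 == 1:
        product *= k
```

Product of odd numbers 1 to 4
`product` takes the values: 1 → 3

Answer: 3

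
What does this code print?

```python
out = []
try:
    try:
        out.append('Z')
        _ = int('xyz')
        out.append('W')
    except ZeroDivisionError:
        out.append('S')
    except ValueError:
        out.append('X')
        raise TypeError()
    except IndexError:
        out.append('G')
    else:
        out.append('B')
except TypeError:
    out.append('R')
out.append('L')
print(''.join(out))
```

Execution trace: 'Z' (inner try body) → 'X' (inner except ValueError) → 'R' (outer except TypeError) → 'L' (after the try/except). Output: ZXRL

Answer: ZXRL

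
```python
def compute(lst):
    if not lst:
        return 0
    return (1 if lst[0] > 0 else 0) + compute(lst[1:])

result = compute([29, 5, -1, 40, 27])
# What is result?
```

Count of positive elements in [29, 5, -1, 40, 27] = 4

Answer: 4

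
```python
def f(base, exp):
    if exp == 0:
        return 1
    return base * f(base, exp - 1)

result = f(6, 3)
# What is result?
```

f(6, 3) = 6 * 6 * 6 = 216

Answer: 216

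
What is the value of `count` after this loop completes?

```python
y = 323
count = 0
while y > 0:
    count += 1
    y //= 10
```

Count digits by repeated division by 10
`count` takes the values: 0 → 1 → 2 → 3

Answer: 3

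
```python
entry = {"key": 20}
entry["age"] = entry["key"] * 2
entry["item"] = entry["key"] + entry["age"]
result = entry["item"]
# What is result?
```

Trace:
`entry = {"key": 20}` → entry = {'key': 20}
`entry["age"] = entry["key"] * 2` → entry = {'key': 20, 'age': 40}
`entry["item"] = entry["key"] + entry["age"]` → entry = {'key': 20, 'age': 40, 'item': 60}
`result = entry["item"]` → result = 60
So result = 60

Answer: 60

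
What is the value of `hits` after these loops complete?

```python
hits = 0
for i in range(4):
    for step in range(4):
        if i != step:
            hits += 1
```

4² - 4 (exclude diagonal)
`hits` takes the values: 0 → 1 → 2 → 3 → 4 → 5 → 6 → 7 → 8 → 9 → 10 → 11 → 12

Answer: 12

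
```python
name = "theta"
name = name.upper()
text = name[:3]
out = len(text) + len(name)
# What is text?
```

Trace:
`name = "theta"` → name = 'theta'
`name = name.upper()` → name = 'THETA'
`text = name[:3]` → text = 'THE'
`out = len(text) + len(name)` → out = 8
So text = 'THE'

Answer: 'THE'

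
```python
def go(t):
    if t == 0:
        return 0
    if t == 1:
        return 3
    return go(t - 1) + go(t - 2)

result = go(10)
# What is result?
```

Build up from base cases: go(0)=0, go(1)=3, go(2)=3, go(3)=6, go(4)=9, go(5)=15, go(6)=24, ..., go(10)=165

Answer: 165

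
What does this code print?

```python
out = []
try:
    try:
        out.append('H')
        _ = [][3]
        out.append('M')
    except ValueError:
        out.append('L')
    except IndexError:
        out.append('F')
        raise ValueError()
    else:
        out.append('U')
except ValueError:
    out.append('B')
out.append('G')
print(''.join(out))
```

Execution trace: 'H' (inner try body) → 'F' (inner except IndexError) → 'B' (outer except ValueError) → 'G' (after the try/except). Output: HFBG

Answer: HFBG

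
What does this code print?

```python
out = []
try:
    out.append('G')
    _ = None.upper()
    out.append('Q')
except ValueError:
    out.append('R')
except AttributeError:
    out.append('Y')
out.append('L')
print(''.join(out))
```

Execution trace: 'G' (try body) → 'Y' (except AttributeError) → 'L' (after the try/except). Output: GYL

Answer: GYL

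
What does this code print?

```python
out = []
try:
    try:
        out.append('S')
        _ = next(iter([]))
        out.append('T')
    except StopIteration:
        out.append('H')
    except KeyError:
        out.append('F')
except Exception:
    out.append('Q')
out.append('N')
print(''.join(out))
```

Execution trace: 'S' (inner try body) → 'H' (inner except StopIteration) → 'N' (after the try/except). Output: SHN

Answer: SHN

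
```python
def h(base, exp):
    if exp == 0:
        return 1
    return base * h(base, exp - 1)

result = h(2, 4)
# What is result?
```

h(2, 4) = 2 * 2 * 2 * 2 = 16

Answer: 16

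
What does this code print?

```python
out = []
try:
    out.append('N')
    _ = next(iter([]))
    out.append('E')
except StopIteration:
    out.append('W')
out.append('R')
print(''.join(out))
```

Execution trace: 'N' (try body) → 'W' (except StopIteration) → 'R' (after the try/except). Output: NWR

Answer: NWR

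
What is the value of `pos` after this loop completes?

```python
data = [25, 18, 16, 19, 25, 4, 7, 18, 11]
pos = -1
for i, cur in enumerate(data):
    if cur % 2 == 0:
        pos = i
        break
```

First even number index in [25, 18, 16, 19, 25, 4, 7, 18, 11]
`pos` takes the values: -1 → 1

Answer: 1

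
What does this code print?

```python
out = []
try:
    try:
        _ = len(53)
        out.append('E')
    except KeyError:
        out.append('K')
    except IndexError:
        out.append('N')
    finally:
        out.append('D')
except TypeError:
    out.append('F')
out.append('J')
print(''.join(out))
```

Execution trace: 'D' (inner finally) → 'F' (outer except TypeError) → 'J' (after the try/except). Output: DFJ

Answer: DFJ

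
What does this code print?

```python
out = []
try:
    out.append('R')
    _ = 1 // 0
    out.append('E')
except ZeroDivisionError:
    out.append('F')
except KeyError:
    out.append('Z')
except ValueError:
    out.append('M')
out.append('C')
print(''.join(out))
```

Execution trace: 'R' (try body) → 'F' (except ZeroDivisionError) → 'C' (after the try/except). Output: RFC

Answer: RFC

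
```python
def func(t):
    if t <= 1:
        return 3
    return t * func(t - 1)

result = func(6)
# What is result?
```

func(6) = 6 * 5 * 4 * 3 * 2 * 3 = 2160

Answer: 2160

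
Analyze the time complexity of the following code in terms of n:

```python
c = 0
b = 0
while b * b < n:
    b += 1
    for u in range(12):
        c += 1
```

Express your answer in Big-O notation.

Each loop level contributes: √n × 1. Multiplying the contributions gives O(√n).

Answer: O(√n)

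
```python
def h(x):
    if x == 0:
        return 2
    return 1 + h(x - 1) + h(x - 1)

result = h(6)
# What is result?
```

h(x) = 1 + 2·h(x-1), h(0)=2. Closed form: (2+1)·2^6 - 1 = 191.

Answer: 191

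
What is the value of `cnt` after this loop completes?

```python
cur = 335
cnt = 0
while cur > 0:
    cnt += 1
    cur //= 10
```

Count digits by repeated division by 10
`cnt` takes the values: 0 → 1 → 2 → 3

Answer: 3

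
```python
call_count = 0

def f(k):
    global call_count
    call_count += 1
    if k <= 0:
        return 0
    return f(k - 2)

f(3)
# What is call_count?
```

Linear recursion stepping by 2: 3 calls from k=3 down to ≤0.

Answer: 3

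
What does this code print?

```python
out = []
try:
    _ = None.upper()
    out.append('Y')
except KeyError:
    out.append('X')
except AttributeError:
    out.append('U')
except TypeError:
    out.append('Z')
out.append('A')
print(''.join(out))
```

Execution trace: 'U' (except AttributeError) → 'A' (after the try/except). Output: UA

Answer: UA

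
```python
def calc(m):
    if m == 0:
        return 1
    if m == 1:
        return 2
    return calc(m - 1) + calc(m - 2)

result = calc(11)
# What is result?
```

Build up from base cases: calc(0)=1, calc(1)=2, calc(2)=3, calc(3)=5, calc(4)=8, calc(5)=13, calc(6)=21, ..., calc(11)=233

Answer: 233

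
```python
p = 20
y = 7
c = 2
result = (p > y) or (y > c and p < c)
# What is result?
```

Trace:
`p = 20` → p = 20
`y = 7` → y = 7
`c = 2` → c = 2
`result = (p > y) or (y > c and p < c)` → result = True
So result = True

Answer: True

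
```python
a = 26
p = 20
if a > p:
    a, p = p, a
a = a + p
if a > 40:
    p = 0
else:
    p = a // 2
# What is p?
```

Trace:
`a = 26` → a = 26
`p = 20` → p = 20
`if a > p: ...` → a > p is True → a = 20; p = 26
`a = a + p` → a = 46
`if a > 40: ...` → a > 40 is True → p = 0
So p = 0

Answer: 0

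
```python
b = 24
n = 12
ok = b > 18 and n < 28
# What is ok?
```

Trace:
`b = 24` → b = 24
`n = 12` → n = 12
`ok = b > 18 and n < 28` → ok = True
So ok = True

Answer: True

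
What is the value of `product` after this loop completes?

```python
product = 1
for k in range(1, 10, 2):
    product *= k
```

Product of 1, 3, 5, ... up to 9
`product` takes the values: 1 → 3 → 15 → 105 → 945

Answer: 945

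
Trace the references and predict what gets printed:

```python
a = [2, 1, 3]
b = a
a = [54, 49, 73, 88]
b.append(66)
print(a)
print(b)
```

Key concept: rebinding vs mutation: a is rebound to a new list, b still points at the original.
Step by step:
`a = [2, 1, 3]` → a = [2, 1, 3]
`b = a` → b = [2, 1, 3] (same object as a)
`a = [54, 49, 73, 88]` → a = [54, 49, 73, 88]
`b.append(66)` → b = [2, 1, 3, 66]
`print(a)` → prints [54, 49, 73, 88]
`print(b)` → prints [2, 1, 3, 66]

Answer:
[54, 49, 73, 88]
[2, 1, 3, 66]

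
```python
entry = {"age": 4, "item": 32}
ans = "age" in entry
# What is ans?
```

Trace:
`entry = {"age": 4, "item": 32}` → entry = {'age': 4, 'item': 32}
`ans = "age" in entry` → ans = True
So ans = True

Answer: True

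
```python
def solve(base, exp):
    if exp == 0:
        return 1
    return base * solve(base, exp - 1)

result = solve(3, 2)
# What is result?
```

solve(3, 2) = 3 * 3 = 9

Answer: 9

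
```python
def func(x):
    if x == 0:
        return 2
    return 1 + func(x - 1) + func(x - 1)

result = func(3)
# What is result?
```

func(x) = 1 + 2·func(x-1), func(0)=2. Closed form: (2+1)·2^3 - 1 = 23.

Answer: 23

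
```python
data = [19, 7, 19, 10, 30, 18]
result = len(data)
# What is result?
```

Trace:
`data = [19, 7, 19, 10, 30, 18]` → data = [19, 7, 19, 10, 30, 18]
`result = len(data)` → result = 6
So result = 6

Answer: 6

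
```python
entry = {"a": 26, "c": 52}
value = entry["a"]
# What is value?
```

Trace:
`entry = {"a": 26, "c": 52}` → entry = {'a': 26, 'c': 52}
`value = entry["a"]` → value = 26
So value = 26

Answer: 26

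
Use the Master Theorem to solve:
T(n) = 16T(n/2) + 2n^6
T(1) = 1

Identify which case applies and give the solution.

a=16, b=2, f(n)=2n^6. log_2(16) = 4. Since c=6 > 4 and the regularity condition holds (16(n/2)^6 = (16/2^6)n^6 with 16/2^6 < 1), Case 3 applies: T(n) = Θ(f(n)) = O(n^6).

Answer: O(n^6) - Case 3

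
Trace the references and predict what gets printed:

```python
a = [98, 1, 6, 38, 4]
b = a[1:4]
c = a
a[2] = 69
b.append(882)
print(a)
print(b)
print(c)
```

Key concept: slice vs alias.
Step by step:
`a = [98, 1, 6, 38, 4]` → a = [98, 1, 6, 38, 4]
`b = a[1:4]` → b = [1, 6, 38]
`c = a` → c = [98, 1, 6, 38, 4] (same object as a)
`a[2] = 69` → a = [98, 1, 69, 38, 4] (same object as c); c = [98, 1, 69, 38, 4] (same object as a)
`b.append(882)` → b = [1, 6, 38, 882]
`print(a)` → prints [98, 1, 69, 38, 4]
`print(b)` → prints [1, 6, 38, 882]
`print(c)` → prints [98, 1, 69, 38, 4]

Answer:
[98, 1, 69, 38, 4]
[1, 6, 38, 882]
[98, 1, 69, 38, 4]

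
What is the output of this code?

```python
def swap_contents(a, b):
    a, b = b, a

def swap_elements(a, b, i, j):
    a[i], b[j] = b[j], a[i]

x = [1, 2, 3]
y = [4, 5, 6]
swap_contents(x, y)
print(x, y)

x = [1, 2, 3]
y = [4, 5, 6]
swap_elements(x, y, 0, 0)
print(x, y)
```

Key concept: parameter rebinding vs mutation.
Step by step:
`x = [1, 2, 3]` → x = [1, 2, 3]
`y = [4, 5, 6]` → y = [4, 5, 6]
`swap_contents(x, y)` → no visible change to tracked variables
`print(x, y)` → prints [1, 2, 3] [4, 5, 6]
`x = [1, 2, 3]` → x = [1, 2, 3]
`y = [4, 5, 6]` → y = [4, 5, 6]
`swap_elements(x, y, 0, 0)` → x = [4, 2, 3]; y = [1, 5, 6]
`print(x, y)` → prints [4, 2, 3] [1, 5, 6]

Answer:
[1, 2, 3] [4, 5, 6]
[4, 2, 3] [1, 5, 6]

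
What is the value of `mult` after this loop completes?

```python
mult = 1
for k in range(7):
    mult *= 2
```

2^7 = 128
`mult` takes the values: 1 → 2 → 4 → 8 → 16 → 32 → 64 → 128

Answer: 128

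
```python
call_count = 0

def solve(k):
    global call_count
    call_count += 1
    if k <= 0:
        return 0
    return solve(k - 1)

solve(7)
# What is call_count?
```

Linear recursion stepping by 1: 8 calls from k=7 down to ≤0.

Answer: 8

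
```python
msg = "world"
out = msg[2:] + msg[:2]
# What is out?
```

Trace:
`msg = "world"` → msg = 'world'
`out = msg[2:] + msg[:2]` → out = 'rldwo'
So out = 'rldwo'

Answer: 'rldwo'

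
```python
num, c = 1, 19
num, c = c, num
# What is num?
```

Trace:
`num, c = 1, 19` → num = 1; c = 19
`num, c = c, num` → num = 19; c = 1
So num = 19

Answer: 19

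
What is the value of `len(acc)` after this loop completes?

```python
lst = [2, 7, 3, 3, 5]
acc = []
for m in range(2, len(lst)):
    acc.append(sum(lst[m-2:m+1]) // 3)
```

Number of 3-element averages
`acc` takes the values: [] → [4] → [4, 4] → [4, 4, 3]
So `len(acc)` = 3

Answer: 3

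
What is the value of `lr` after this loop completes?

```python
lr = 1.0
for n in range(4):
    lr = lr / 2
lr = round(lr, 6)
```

Halving LR 4 times: 1 / 2^4
`lr` takes the values: 1.0 → 0.5 → 0.25 → 0.125 → 0.0625

Answer: 0.0625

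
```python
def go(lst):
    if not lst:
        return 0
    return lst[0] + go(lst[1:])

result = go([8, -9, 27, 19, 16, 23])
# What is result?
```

8 + (-9) + 27 + 19 + 16 + 23 + 0 = 84

Answer: 84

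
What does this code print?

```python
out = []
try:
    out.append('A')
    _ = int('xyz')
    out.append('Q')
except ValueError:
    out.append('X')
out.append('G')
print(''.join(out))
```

Execution trace: 'A' (try body) → 'X' (except ValueError) → 'G' (after the try/except). Output: AXG

Answer: AXG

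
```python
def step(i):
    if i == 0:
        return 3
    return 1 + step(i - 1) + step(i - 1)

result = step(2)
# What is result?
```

step(i) = 1 + 2·step(i-1), step(0)=3. Closed form: (3+1)·2^2 - 1 = 15.

Answer: 15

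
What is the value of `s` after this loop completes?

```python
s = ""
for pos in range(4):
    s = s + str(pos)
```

Concatenate digits 0 to 3
`s` takes the values: "" → "0" → "01" → "012" → "0123"

Answer: "0123"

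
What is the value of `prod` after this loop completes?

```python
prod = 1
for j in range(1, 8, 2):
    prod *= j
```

Product of 1, 3, 5, ... up to 7
`prod` takes the values: 1 → 3 → 15 → 105

Answer: 105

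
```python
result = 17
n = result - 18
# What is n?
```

Trace:
`result = 17` → result = 17
`n = result - 18` → n = -1
So n = -1

Answer: -1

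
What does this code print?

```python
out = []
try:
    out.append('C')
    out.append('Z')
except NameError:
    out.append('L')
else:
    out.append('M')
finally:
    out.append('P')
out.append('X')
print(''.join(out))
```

Execution trace: 'C' (try body) → 'Z' (try body, no exception) → 'M' (else) → 'P' (finally) → 'X' (after the try/except). Output: CZMPX

Answer: CZMPX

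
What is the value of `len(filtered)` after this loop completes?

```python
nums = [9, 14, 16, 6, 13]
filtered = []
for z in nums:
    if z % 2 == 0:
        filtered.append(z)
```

Count even numbers in [9, 14, 16, 6, 13]
`filtered` takes the values: [] → [14] → [14, 16] → [14, 16, 6]
So `len(filtered)` = 3

Answer: 3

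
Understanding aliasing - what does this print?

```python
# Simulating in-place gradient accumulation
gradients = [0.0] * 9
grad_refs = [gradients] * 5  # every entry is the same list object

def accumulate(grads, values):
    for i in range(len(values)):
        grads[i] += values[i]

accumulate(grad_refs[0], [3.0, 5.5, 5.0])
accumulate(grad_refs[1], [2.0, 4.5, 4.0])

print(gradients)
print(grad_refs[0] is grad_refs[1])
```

Key concept: gradient accumulation aliasing.
Step by step:
`gradients = [0.0] * 9` → gradients = [0.0, 0.0, 0.0, 0.0, 0.0, 0.0, 0.0, 0.0, 0.0]
`grad_refs = [gradients] * 5` → grad_refs = [[0.0, 0.0, 0.0, 0.0, 0.0, 0.0, 0.0, 0.0, 0.0], [0.0, 0.0, 0.0, 0.0, 0.0, 0.0, 0.0, 0.0, 0.0], [0.0, 0.0, 0.0, 0.0, 0.0, 0.0, 0.0, 0.0, 0.0], [0.0, 0.0, 0.0, 0.0, 0.0, 0.0, 0.0, 0.0, 0.0], [0.0, 0.0, 0.0, 0.0, 0.0, 0.0, 0.0, 0.0, 0.0]]
`accumulate(grad_refs[0], [3.0, 5.5, 5.0])` → gradients = [3.0, 5.5, 5.0, 0.0, 0.0, 0.0, 0.0, 0.0, 0.0]; grad_refs = [[3.0, 5.5, 5.0, 0.0, 0.0, 0.0, 0.0, 0.0, 0.0], [3.0, 5.5, 5.0, 0.0, 0.0, 0.0, 0.0, 0.0, 0.0], [3.0, 5.5, 5.0, 0.0, 0.0, 0.0, 0.0, 0.0, 0.0], [3.0, 5.5, 5.0, 0.0, 0.0, 0.0, 0.0, 0.0, 0.0], [3.0, 5.5, 5.0, 0.0, 0.0, 0.0, 0.0, 0.0, 0.0]]
`accumulate(grad_refs[1], [2.0, 4.5, 4.0])` → gradients = [5.0, 10.0, 9.0, 0.0, 0.0, 0.0, 0.0, 0.0, 0.0]; grad_refs = [[5.0, 10.0, 9.0, 0.0, 0.0, 0.0, 0.0, 0.0, 0.0], [5.0, 10.0, 9.0, 0.0, 0.0, 0.0, 0.0, 0.0, 0.0], [5.0, 10.0, 9.0, 0.0, 0.0, 0.0, 0.0, 0.0, 0.0], [5.0, 10.0, 9.0, 0.0, 0.0, 0.0, 0.0, 0.0, 0.0], [5.0, 10.0, 9.0, 0.0, 0.0, 0.0, 0.0, 0.0, 0.0]]
`print(gradients)` → prints [5.0, 10.0, 9.0, 0.0, 0.0, 0.0, 0.0, 0.0, 0.0]
`print(grad_refs[0] is grad_refs[1])` → prints True

Answer:
[5.0, 10.0, 9.0, 0.0, 0.0, 0.0, 0.0, 0.0, 0.0]
True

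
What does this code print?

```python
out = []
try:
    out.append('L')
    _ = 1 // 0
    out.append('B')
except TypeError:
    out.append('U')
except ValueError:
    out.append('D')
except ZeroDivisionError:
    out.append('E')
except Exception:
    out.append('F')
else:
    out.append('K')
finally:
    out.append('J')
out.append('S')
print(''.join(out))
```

Execution trace: 'L' (try body) → 'E' (except ZeroDivisionError) → 'J' (finally) → 'S' (after the try/except). Output: LEJS

Answer: LEJS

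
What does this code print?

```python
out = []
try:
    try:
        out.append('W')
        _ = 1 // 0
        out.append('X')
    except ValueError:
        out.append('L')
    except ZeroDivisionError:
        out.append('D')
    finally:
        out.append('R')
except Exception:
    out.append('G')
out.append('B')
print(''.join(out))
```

Execution trace: 'W' (inner try body) → 'D' (inner except ZeroDivisionError) → 'R' (inner finally) → 'B' (after the try/except). Output: WDRB

Answer: WDRB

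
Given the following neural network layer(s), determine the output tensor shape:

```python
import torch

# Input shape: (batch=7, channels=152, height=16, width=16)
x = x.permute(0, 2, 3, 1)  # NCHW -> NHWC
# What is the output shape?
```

Input: (7, 152, 16, 16) -> Output: (7, 16, 16, 152)

Answer: (7, 16, 16, 152)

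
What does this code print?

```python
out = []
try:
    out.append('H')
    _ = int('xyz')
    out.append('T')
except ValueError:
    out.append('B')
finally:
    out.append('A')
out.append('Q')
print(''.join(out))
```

Execution trace: 'H' (try body) → 'B' (except ValueError) → 'A' (finally) → 'Q' (after the try/except). Output: HBAQ

Answer: HBAQ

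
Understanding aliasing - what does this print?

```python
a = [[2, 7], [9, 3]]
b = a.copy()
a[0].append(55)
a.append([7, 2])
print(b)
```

Key concept: shallow copy with nested lists.
Step by step:
`a = [[2, 7], [9, 3]]` → a = [[2, 7], [9, 3]]
`b = a.copy()` → b = [[2, 7], [9, 3]]
`a[0].append(55)` → a = [[2, 7, 55], [9, 3]]; b = [[2, 7, 55], [9, 3]]
`a.append([7, 2])` → a = [[2, 7, 55], [9, 3], [7, 2]]
`print(b)` → prints [[2, 7, 55], [9, 3]]

Answer: [[2, 7, 55], [9, 3]]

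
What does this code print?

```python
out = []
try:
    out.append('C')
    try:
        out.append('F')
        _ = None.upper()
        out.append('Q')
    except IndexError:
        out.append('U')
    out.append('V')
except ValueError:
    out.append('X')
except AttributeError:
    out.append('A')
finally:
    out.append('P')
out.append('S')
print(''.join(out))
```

Execution trace: 'C' (try body) → 'F' (inner try body) → 'A' (except AttributeError) → 'P' (finally) → 'S' (after the try/except). Output: CFAPS

Answer: CFAPS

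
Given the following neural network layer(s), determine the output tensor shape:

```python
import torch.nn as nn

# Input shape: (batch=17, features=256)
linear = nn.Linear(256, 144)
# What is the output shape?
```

Input: (17, 256) -> Output: (17, 144)

Answer: (17, 144)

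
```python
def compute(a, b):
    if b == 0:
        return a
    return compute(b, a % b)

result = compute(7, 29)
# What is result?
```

compute(7, 29) -> compute(29, 7) -> compute(7, 1) -> compute(1, 0) -> 1

Answer: 1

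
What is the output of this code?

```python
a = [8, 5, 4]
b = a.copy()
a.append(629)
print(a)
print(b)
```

Key concept: list.copy() creates independent copy.
Step by step:
`a = [8, 5, 4]` → a = [8, 5, 4]
`b = a.copy()` → b = [8, 5, 4]
`a.append(629)` → a = [8, 5, 4, 629]
`print(a)` → prints [8, 5, 4, 629]
`print(b)` → prints [8, 5, 4]

Answer:
[8, 5, 4, 629]
[8, 5, 4]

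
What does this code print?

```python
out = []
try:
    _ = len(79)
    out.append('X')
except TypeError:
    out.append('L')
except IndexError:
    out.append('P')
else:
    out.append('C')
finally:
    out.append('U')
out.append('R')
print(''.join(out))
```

Execution trace: 'L' (except TypeError) → 'U' (finally) → 'R' (after the try/except). Output: LUR

Answer: LUR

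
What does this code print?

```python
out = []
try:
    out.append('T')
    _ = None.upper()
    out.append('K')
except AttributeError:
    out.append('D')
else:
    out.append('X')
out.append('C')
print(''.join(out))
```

Execution trace: 'T' (try body) → 'D' (except AttributeError) → 'C' (after the try/except). Output: TDC

Answer: TDC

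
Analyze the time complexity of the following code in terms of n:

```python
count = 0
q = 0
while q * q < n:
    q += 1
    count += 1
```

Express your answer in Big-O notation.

Each loop level contributes: √n. Multiplying the contributions gives O(√n).

Answer: O(√n)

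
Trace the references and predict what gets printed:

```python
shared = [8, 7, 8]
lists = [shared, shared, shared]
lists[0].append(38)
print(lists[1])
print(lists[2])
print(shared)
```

Key concept: list of same reference.
Step by step:
`shared = [8, 7, 8]` → shared = [8, 7, 8]
`lists = [shared, shared, shared]` → lists = [[8, 7, 8], [8, 7, 8], [8, 7, 8]]
`lists[0].append(38)` → shared = [8, 7, 8, 38]; lists = [[8, 7, 8, 38], [8, 7, 8, 38], [8, 7, 8, 38]]
`print(lists[1])` → prints [8, 7, 8, 38]
`print(lists[2])` → prints [8, 7, 8, 38]
`print(shared)` → prints [8, 7, 8, 38]

Answer:
[8, 7, 8, 38]
[8, 7, 8, 38]
[8, 7, 8, 38]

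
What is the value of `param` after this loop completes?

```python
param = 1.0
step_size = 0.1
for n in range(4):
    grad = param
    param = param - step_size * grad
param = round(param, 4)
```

Gradient descent: w = 1.0 * (1 - 0.1)^4
`param` takes the values: 1.0 → 0.9 → 0.81 → 0.729 → 0.6561

Answer: 0.6561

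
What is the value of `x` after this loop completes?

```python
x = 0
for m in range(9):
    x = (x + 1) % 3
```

Increment mod 3, 9 times = 0
`x` takes the values: 0 → 1 → 2 → 0 → 1 → 2 → 0 → 1 → 2 → 0

Answer: 0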